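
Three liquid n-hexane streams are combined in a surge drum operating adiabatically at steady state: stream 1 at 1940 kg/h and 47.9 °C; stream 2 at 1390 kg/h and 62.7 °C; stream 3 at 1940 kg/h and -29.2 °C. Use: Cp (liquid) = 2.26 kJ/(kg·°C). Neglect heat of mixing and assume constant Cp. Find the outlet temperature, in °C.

No heat crosses the boundary, so H_out = H_in.
T_out = Σ ṁᵢCp,ᵢTᵢ / Σ ṁᵢCp,ᵢ
      = 278950 / 11910 = 23.421 °C

T_out = 23.4 °C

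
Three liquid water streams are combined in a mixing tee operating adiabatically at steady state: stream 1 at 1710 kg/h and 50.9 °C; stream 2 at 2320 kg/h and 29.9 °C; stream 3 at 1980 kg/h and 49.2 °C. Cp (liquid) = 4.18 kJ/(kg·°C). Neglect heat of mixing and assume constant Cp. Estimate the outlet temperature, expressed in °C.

T_out = 42.2 °C

Energy balance with Q = 0: Σ ṁᵢCp,ᵢ(T_out − Tᵢ) = 0
Σ ṁᵢCp,ᵢTᵢ = 1710×4.18×50.9 + 2320×4.18×29.9 + 1980×4.18×49.2 = 1.061e+06
Σ ṁᵢCp,ᵢ = 1710×4.18 + 2320×4.18 + 1980×4.18 = 25122
T_out = 1.061e+06 / 25122 = 42.233 °C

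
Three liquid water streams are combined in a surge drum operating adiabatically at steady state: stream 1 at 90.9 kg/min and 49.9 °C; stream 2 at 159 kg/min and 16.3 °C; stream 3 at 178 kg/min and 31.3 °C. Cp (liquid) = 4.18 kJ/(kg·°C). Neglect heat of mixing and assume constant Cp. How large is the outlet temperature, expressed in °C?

T_out = 29.7 °C

No heat crosses the boundary, so H_out = H_in.
Σ ṁᵢCp,ᵢTᵢ = 90.9×4.18×49.9 + 159×4.18×16.3 + 178×4.18×31.3 = 53082
Σ ṁᵢCp,ᵢ = 90.9×4.18 + 159×4.18 + 178×4.18 = 1788.6
T_out = 53082 / 1788.6 = 29.678 °C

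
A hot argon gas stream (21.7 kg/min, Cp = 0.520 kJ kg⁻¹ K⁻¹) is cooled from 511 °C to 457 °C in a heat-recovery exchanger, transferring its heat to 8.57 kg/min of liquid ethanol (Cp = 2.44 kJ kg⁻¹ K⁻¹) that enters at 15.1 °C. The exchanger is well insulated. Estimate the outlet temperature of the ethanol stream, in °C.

T_c,out = 44.2 °C

Heat released by hot stream: Q = 21.7 × 0.520 × (511 − 457) = 609.34 kJ/min
Energy balance on cold side (adiabatic exchanger): Q = ṁ_c·Cp_c·(T_c,out − T_c,in)
T_c,out = 15.1 + 609.34/(8.57 × 2.44) = 44.24 °C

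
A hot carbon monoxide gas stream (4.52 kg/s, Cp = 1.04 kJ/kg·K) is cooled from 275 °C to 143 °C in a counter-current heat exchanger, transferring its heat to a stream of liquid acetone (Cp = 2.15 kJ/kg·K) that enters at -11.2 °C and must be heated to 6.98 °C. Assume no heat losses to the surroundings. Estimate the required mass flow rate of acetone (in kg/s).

ṁ_c = 15.9 kg/s

Heat released by hot stream: Q = 4.52 × 1.04 × (275 − 143) = 620.51 kJ/s
Energy balance on cold side (adiabatic exchanger): Q = ṁ_c·Cp_c·(T_c,out − T_c,in)
ṁ_c = 620.51 / [2.15 × (6.98 − -11.2)] = 15.875 kg/s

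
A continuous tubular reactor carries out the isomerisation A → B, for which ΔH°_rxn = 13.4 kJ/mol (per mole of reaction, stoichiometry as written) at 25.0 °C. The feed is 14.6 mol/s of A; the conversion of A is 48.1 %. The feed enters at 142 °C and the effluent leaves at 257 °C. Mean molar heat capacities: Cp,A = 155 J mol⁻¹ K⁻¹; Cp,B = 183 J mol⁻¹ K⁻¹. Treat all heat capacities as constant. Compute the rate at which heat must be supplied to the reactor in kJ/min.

Extent of reaction ξ = 0.481 × 14.6 = 7.0226 mol/s
Reaction term: ξ·ΔH°_rxn = 7.0226 × 13.4 = 94.103 kJ/s
Sensible, feed 142→25 °C: -264.77 kJ/s
Outlet flows (mol/s): A 7.5774, B 7.0226
Sensible, products 25→257 °C: 570.63 kJ/s
Q = ΔH = 399.97 kJ/s = 399.97 kW
Heat supplied = 23998 kJ/min

Q_in = 24000 kJ/min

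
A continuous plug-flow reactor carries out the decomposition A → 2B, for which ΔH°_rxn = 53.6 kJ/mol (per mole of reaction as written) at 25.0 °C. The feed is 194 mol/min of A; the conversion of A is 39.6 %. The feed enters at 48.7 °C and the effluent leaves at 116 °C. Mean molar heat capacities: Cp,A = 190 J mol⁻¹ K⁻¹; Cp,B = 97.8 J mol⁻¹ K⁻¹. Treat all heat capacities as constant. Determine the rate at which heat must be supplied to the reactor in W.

Q_in = 111000 W

Extent of reaction ξ = 0.396 × 194 = 76.824 mol/min
Reaction term: ξ·ΔH°_rxn = 76.824 × 53.6 = 4117.8 kJ/min
Sensible, feed 48.7→25 °C: -873.58 kJ/min
Outlet flows (mol/min): A 117.18, B 153.65
Sensible, products 25→116 °C: 3393.4 kJ/min
Q = ΔH = 6637.6 kJ/min = 110.63 kW
Heat supplied = 110630 W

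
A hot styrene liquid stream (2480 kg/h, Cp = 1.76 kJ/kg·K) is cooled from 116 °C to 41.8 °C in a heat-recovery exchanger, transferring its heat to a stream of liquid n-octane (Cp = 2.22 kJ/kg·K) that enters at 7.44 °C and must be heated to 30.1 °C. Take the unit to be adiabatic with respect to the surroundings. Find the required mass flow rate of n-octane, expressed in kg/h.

Heat released by hot stream: Q = 2480 × 1.76 × (116 − 41.8) = 323870 kJ/h
Energy balance on cold side (adiabatic exchanger): Q = ṁ_c·Cp_c·(T_c,out − T_c,in)
ṁ_c = 323870 / [2.22 × (30.1 − 7.44)] = 6438.1 kg/h

ṁ_c = 6440 kg/h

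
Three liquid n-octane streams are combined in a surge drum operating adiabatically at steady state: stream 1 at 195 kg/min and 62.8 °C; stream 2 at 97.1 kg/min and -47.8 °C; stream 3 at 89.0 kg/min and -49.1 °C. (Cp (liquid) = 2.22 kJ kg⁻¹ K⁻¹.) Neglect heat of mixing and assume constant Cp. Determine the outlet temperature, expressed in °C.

No heat crosses the boundary, so H_out = H_in.
T_out = Σ ṁᵢCp,ᵢTᵢ / Σ ṁᵢCp,ᵢ
      = 7181.1 / 846.04 = 8.4879 °C

T_out = 8.49 °C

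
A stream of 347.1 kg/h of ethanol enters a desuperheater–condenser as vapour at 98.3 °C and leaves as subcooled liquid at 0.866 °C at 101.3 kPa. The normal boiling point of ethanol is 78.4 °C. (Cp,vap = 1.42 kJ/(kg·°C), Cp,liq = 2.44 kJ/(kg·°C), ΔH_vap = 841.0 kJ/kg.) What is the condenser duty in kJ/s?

Q_c = 102 kJ/s

vapour 98.3→78.4 °C: -28.258 kJ/kg
condensation at 78.4 °C: -841 kJ/kg
liquid 78.4→0.866 °C: -189.18 kJ/kg
Δh = -28.258 + -841 + -189.18 = -1058.4 kJ/kg
Q = ṁ·Δh = 347.1 kg/h × -1058.4 kJ/kg = -367380 kJ/h
|Q| = 102.05 kW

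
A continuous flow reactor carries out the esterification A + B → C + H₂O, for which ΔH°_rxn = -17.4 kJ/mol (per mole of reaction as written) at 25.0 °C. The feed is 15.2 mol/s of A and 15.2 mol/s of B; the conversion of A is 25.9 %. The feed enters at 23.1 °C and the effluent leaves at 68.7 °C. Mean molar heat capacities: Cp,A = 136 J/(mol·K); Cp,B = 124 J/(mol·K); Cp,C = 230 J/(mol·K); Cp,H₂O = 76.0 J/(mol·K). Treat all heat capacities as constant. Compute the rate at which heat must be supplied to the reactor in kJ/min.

Extent of reaction ξ = 0.259 × 15.2 = 3.9368 mol/s
Reaction term: ξ·ΔH°_rxn = 3.9368 × -17.4 = -68.5 kJ/s
Sensible, feed 23.1→25 °C: 7.5088 kJ/s
Outlet flows (mol/s): A 11.263, B 11.263, C 3.9368, H₂O 3.9368
Sensible, products 25→68.7 °C: 180.62 kJ/s
Q = ΔH = 119.62 kJ/s = 119.62 kW
Heat supplied = 7177.5 kJ/min

Q_in = 7180 kJ/min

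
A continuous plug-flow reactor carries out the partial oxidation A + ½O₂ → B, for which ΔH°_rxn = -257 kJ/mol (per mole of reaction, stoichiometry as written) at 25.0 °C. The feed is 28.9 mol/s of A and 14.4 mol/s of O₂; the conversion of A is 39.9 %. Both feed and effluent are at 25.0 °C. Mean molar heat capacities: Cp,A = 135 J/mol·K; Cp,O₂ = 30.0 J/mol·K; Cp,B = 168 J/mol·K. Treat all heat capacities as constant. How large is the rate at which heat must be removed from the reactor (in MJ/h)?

Extent of reaction ξ = 0.399 × 28.9 = 11.531 mol/s
Reaction term: ξ·ΔH°_rxn = 11.531 × -257 = -2963.5 kJ/s
Q = ΔH = -2963.5 kJ/s = -2963.5 kW
Heat removed = 10669 MJ/h

Q_out = 10700 MJ/h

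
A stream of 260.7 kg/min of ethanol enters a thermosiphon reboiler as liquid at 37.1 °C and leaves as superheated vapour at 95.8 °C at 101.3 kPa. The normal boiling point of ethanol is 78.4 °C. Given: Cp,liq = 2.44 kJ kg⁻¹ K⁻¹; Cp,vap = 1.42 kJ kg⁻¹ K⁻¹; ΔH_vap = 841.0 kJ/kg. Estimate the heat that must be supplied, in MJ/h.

Q = 15100 MJ/h

liquid 37.1→78.4 °C: 100.77 kJ/kg
vaporisation at 78.4 °C: 841 kJ/kg
vapour 78.4→95.8 °C: 24.708 kJ/kg
Δh = 100.77 + 841 + 24.708 = 966.48 kJ/kg
Q = ṁ·Δh = 260.7 kg/min × 966.48 kJ/kg = 251960 kJ/min
|Q| = 4199.4 kW = 15118 MJ/h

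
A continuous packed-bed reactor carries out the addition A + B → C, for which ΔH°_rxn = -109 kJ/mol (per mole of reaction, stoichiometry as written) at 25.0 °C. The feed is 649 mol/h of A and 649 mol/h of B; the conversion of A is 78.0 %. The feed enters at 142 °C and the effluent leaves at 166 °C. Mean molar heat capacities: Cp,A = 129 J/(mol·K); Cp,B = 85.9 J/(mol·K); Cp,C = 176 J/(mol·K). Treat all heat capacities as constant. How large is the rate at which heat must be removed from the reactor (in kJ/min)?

Q_out = 910 kJ/min

Extent of reaction ξ = 0.780 × 649 = 506.22 mol/h
Reaction term: ξ·ΔH°_rxn = 506.22 × -109 = -55178 kJ/h
Sensible, feed 142→25 °C: -16318 kJ/h
Outlet flows (mol/h): A 142.78, B 142.78, C 506.22
Sensible, products 25→166 °C: 16889 kJ/h
Q = ΔH = -54607 kJ/h = -15.169 kW
Heat removed = 910.12 kJ/min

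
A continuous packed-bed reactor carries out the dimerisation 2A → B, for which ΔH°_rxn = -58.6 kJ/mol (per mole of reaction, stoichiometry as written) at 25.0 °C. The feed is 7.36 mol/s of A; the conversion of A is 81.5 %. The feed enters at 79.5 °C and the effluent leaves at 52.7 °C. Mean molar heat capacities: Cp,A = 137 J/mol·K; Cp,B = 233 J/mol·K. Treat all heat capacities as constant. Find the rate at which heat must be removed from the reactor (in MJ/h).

Q_out = 742 MJ/h

Extent of reaction ξ = 0.815 × 7.36 / 2 = 2.9992 mol/s
Reaction term: ξ·ΔH°_rxn = 2.9992 × -58.6 = -175.75 kJ/s
Sensible, feed 79.5→25 °C: -54.953 kJ/s
Outlet flows (mol/s): A 1.3616, B 2.9992
Sensible, products 25→52.7 °C: 24.524 kJ/s
Q = ΔH = -206.18 kJ/s = -206.18 kW
Heat removed = 742.26 MJ/h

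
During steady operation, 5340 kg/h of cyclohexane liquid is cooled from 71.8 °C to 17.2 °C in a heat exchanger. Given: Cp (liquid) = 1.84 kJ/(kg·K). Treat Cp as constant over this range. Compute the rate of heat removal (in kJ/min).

Q_c = 8940 kJ/min

Q = ṁ·Cp·ΔT = 5340 × 1.84 × (17.2 − 71.8) = -536480 kJ/h
Converting: 536480 / 3600 s = 149.02 kW
Cooling duty = 8941.3 kJ/min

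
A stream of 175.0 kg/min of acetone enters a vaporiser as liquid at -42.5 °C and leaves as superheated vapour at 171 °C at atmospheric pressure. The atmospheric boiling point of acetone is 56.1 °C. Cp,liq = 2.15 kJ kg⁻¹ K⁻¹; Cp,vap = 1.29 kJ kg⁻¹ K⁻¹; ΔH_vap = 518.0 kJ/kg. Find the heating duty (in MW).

Q = 2.56 MW

liquid -42.5→56.1 °C: 211.99 kJ/kg
vaporisation at 56.1 °C: 518 kJ/kg
vapour 56.1→171 °C: 148.22 kJ/kg
Δh = 211.99 + 518 + 148.22 = 878.21 kJ/kg
Q = ṁ·Δh = 175.0 kg/min × 878.21 kJ/kg = 153690 kJ/min
|Q| = 2561.4 kW = 2.5614 MW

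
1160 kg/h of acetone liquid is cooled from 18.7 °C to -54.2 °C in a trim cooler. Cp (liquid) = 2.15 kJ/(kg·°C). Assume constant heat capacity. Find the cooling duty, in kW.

Q = ṁ·Cp·ΔT = 1160 × 2.15 × (-54.2 − 18.7) = -181810 kJ/h
Converting: 181810 / 3600 s = 50.504 kW

Q_c = 50.5 kW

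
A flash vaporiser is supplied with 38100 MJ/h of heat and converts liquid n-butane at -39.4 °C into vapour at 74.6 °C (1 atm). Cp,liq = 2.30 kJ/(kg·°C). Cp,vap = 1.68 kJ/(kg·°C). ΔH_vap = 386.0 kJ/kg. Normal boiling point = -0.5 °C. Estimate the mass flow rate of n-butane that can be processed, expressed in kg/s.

ṁ = 17.6 kg/s

Δh = 2.30×(-0.5−-39.4) + 386.0 + 1.68×(74.6−-0.5) = 601.64 kJ/kg
Q = 38100 MJ/h = 10583 kJ/s = 10583 kJ/s
ṁ = Q/Δh = 10583 / 601.64 = 17.591 kg/s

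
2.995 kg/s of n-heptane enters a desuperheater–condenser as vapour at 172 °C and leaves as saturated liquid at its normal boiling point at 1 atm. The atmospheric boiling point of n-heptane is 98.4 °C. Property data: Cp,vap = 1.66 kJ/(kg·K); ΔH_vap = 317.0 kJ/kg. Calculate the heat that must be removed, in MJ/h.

Q_c = 4740 MJ/h

vapour 172→98.4 °C: -122.18 kJ/kg
condensation at 98.4 °C: -317 kJ/kg
Δh = -122.18 + -317 = -439.18 kJ/kg
Q = ṁ·Δh = 2.995 kg/s × -439.18 kJ/kg = -1315.3 kJ/s
|Q| = 1315.3 kW = 4735.2 MJ/h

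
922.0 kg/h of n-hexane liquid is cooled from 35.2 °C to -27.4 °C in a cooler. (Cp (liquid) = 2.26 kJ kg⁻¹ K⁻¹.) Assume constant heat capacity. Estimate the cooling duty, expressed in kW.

Q = ṁ·Cp·ΔT = 922.0 × 2.26 × (-27.4 − 35.2) = -130440 kJ/h
Converting: 130440 / 3600 s = 36.234 kW

Q_c = 36.2 kW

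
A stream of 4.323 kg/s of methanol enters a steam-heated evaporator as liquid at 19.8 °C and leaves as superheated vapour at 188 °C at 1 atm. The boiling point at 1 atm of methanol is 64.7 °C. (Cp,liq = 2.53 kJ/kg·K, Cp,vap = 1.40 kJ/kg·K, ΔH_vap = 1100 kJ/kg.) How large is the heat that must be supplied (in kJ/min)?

liquid 19.8→64.7 °C: 113.6 kJ/kg
vaporisation at 64.7 °C: 1100 kJ/kg
vapour 64.7→188 °C: 172.62 kJ/kg
Δh = 113.6 + 1100 + 172.62 = 1386.2 kJ/kg
Q = ṁ·Δh = 4.323 kg/s × 1386.2 kJ/kg = 5992.6 kJ/s
|Q| = 5992.6 kW = 359560 kJ/min

Q = 360000 kJ/min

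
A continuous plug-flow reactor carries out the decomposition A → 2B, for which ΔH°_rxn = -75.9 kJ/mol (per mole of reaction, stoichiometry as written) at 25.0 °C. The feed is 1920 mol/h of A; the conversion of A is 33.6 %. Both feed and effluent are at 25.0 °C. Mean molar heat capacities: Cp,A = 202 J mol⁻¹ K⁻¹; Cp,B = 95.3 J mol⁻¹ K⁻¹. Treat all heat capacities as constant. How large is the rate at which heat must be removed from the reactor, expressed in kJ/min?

Q_out = 816 kJ/min

Extent of reaction ξ = 0.336 × 1920 = 645.12 mol/h
Reaction term: ξ·ΔH°_rxn = 645.12 × -75.9 = -48965 kJ/h
Q = ΔH = -48965 kJ/h = -13.601 kW
Heat removed = 816.08 kJ/min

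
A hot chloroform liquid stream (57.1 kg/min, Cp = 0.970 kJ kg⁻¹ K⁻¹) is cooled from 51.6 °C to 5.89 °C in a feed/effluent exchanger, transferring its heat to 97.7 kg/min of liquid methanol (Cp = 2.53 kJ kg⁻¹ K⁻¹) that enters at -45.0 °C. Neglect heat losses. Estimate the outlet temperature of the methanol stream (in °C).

T_c,out = -34.8 °C

Heat released by hot stream: Q = 57.1 × 0.970 × (51.6 − 5.89) = 2531.7 kJ/min
Energy balance on cold side (adiabatic exchanger): Q = ṁ_c·Cp_c·(T_c,out − T_c,in)
T_c,out = -45.0 + 2531.7/(97.7 × 2.53) = -34.758 °C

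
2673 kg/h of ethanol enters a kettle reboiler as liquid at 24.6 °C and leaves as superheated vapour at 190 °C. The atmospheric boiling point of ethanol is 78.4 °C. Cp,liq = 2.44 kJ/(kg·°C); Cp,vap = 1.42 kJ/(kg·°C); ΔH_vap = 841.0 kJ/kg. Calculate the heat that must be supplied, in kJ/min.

liquid 24.6→78.4 °C: 131.27 kJ/kg
vaporisation at 78.4 °C: 841 kJ/kg
vapour 78.4→190 °C: 158.47 kJ/kg
Δh = 131.27 + 841 + 158.47 = 1130.7 kJ/kg
Q = ṁ·Δh = 2673 kg/h × 1130.7 kJ/kg = 3.0225e+06 kJ/h
|Q| = 839.58 kW = 50375 kJ/min

Q = 50400 kJ/min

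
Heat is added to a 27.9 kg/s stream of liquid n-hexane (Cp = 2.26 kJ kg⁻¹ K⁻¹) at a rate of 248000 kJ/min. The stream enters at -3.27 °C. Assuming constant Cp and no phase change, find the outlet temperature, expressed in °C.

T_out = 62.3 °C

Q = 248000 kJ/min = 4133.3 kJ/s
ΔT = Q/(ṁ·Cp) = 4133.3/(27.9×2.26) = 65.552 K
T_out = -3.27 + 65.552 = 62.282 °C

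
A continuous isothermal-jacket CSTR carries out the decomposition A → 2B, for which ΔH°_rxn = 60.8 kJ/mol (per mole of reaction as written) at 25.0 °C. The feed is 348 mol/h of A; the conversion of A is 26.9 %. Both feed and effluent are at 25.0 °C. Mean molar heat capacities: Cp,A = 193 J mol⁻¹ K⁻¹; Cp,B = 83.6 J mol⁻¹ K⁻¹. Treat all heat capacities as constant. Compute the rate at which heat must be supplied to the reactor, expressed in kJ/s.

Extent of reaction ξ = 0.269 × 348 = 93.612 mol/h
Reaction term: ξ·ΔH°_rxn = 93.612 × 60.8 = 5691.6 kJ/h
Q = ΔH = 5691.6 kJ/h = 1.581 kW
Heat supplied = 1.581 kJ/s

Q_in = 1.58 kJ/s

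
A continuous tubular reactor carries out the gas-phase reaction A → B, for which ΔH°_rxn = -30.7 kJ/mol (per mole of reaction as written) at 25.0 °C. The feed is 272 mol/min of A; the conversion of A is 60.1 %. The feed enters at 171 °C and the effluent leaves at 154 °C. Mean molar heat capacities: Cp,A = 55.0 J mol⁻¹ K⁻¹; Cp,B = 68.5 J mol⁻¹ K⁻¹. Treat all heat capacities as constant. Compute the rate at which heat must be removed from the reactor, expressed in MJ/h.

Q_out = 299 MJ/h

Extent of reaction ξ = 0.601 × 272 = 163.47 mol/min
Reaction term: ξ·ΔH°_rxn = 163.47 × -30.7 = -5018.6 kJ/min
Sensible, feed 171→25 °C: -2184.2 kJ/min
Outlet flows (mol/min): A 108.53, B 163.47
Sensible, products 25→154 °C: 2214.5 kJ/min
Q = ΔH = -4988.2 kJ/min = -83.137 kW
Heat removed = 299.29 MJ/h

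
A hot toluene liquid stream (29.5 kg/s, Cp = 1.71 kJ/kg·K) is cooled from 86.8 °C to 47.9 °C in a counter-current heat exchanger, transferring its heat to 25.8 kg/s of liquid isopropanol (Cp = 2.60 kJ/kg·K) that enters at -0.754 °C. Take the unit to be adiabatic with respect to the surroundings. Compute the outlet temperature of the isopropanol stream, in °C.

Heat released by hot stream: Q = 29.5 × 1.71 × (86.8 − 47.9) = 1962.3 kJ/s
Energy balance on cold side (adiabatic exchanger): Q = ṁ_c·Cp_c·(T_c,out − T_c,in)
T_c,out = -0.754 + 1962.3/(25.8 × 2.60) = 28.499 °C

T_c,out = 28.5 °C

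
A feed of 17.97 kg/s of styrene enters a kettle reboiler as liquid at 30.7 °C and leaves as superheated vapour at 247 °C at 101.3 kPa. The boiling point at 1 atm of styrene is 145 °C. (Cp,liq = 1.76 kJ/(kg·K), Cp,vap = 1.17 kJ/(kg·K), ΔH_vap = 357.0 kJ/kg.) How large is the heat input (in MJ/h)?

liquid 30.7→145 °C: 201.17 kJ/kg
vaporisation at 145 °C: 357 kJ/kg
vapour 145→247 °C: 119.34 kJ/kg
Δh = 201.17 + 357 + 119.34 = 677.51 kJ/kg
Q = ṁ·Δh = 17.97 kg/s × 677.51 kJ/kg = 12175 kJ/s
|Q| = 12175 kW = 43829 MJ/h

Q = 43800 MJ/h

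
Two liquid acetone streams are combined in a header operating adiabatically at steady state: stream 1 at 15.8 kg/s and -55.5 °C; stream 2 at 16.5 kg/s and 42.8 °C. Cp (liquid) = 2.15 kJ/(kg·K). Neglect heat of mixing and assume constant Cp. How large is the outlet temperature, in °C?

Adiabatic, steady state ⇒ Σ ṁᵢCp,ᵢ(T_out − Tᵢ) = 0
T_out = Σ ṁᵢCp,ᵢTᵢ / Σ ṁᵢCp,ᵢ
      = -367.01 / 69.445 = -5.2848 °C

T_out = -5.28 °C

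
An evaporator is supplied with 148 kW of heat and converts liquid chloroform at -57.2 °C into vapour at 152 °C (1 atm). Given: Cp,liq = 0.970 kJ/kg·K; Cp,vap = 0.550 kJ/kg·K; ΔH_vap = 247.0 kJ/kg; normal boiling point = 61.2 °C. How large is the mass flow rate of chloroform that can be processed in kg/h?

ṁ = 1290 kg/h

Δh = 0.970×(61.2−-57.2) + 247.0 + 0.550×(152−61.2) = 411.79 kJ/kg
Q = 148 kW = 148 kJ/s = 532800 kJ/h
ṁ = Q/Δh = 532800 / 411.79 = 1293.9 kg/h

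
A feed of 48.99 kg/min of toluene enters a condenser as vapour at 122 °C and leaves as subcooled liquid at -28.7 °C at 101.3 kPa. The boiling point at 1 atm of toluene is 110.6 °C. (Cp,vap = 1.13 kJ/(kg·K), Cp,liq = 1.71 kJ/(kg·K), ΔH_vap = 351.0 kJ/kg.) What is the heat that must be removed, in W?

vapour 122→110.6 °C: -12.882 kJ/kg
condensation at 110.6 °C: -351 kJ/kg
liquid 110.6→-28.7 °C: -238.2 kJ/kg
Δh = -12.882 + -351 + -238.2 = -602.09 kJ/kg
Q = ṁ·Δh = 48.99 kg/min × -602.09 kJ/kg = -29496 kJ/min
|Q| = 491.6 kW = 491600 W

Q_c = 492000 W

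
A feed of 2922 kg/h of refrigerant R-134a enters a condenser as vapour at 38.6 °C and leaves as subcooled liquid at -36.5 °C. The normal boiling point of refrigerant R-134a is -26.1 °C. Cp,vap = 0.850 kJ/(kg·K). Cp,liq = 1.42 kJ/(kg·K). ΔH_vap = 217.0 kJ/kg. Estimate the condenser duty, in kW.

vapour 38.6→-26.1 °C: -54.995 kJ/kg
condensation at -26.1 °C: -217 kJ/kg
liquid -26.1→-36.5 °C: -14.768 kJ/kg
Δh = -54.995 + -217 + -14.768 = -286.76 kJ/kg
Q = ṁ·Δh = 2922 kg/h × -286.76 kJ/kg = -837920 kJ/h
|Q| = 232.76 kW

Q_c = 233 kW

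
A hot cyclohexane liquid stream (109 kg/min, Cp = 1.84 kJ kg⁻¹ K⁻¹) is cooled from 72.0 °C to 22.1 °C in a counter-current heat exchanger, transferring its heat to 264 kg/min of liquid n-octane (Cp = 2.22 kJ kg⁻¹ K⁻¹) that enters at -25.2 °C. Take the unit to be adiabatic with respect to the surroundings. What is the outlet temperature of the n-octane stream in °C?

T_c,out = -8.12 °C

Heat released by hot stream: Q = 109 × 1.84 × (72.0 − 22.1) = 10008 kJ/min
Energy balance on cold side (adiabatic exchanger): Q = ṁ_c·Cp_c·(T_c,out − T_c,in)
T_c,out = -25.2 + 10008/(264 × 2.22) = -8.1239 °C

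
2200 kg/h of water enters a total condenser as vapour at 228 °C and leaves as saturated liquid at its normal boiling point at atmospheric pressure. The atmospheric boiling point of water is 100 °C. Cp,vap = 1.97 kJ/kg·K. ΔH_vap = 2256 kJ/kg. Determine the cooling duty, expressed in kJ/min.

Q_c = 92000 kJ/min

vapour 228→100 °C: -252.16 kJ/kg
condensation at 100 °C: -2256 kJ/kg
Δh = -252.16 + -2256 = -2508.2 kJ/kg
Q = ṁ·Δh = 2200 kg/h × -2508.2 kJ/kg = -5.518e+06 kJ/h
|Q| = 1532.8 kW = 91966 kJ/min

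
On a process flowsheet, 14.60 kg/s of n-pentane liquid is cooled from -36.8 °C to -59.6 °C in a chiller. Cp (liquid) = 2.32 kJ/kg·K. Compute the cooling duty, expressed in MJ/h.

Q = ṁ·Cp·ΔT = 14.60 × 2.32 × (-59.6 − -36.8) = -772.28 kJ/s
Cooling duty = 2780.2 MJ/h

Q_c = 2780 MJ/h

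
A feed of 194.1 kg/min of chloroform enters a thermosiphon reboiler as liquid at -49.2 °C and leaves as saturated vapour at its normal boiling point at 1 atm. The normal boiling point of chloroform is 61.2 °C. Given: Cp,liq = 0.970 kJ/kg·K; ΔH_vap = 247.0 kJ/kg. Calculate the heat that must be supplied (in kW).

Q = 1150 kW

liquid -49.2→61.2 °C: 107.09 kJ/kg
vaporisation at 61.2 °C: 247 kJ/kg
Δh = 107.09 + 247 = 354.09 kJ/kg
Q = ṁ·Δh = 194.1 kg/min × 354.09 kJ/kg = 68728 kJ/min
|Q| = 1145.5 kW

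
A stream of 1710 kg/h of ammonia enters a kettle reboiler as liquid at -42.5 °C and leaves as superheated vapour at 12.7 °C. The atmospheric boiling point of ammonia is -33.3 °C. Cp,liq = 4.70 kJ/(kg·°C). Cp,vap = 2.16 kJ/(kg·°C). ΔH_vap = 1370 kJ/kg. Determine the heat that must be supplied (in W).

liquid -42.5→-33.3 °C: 43.24 kJ/kg
vaporisation at -33.3 °C: 1370 kJ/kg
vapour -33.3→12.7 °C: 99.36 kJ/kg
Δh = 43.24 + 1370 + 99.36 = 1512.6 kJ/kg
Q = ṁ·Δh = 1710 kg/h × 1512.6 kJ/kg = 2.5865e+06 kJ/h
|Q| = 718.49 kW = 718490 W

Q = 718000 W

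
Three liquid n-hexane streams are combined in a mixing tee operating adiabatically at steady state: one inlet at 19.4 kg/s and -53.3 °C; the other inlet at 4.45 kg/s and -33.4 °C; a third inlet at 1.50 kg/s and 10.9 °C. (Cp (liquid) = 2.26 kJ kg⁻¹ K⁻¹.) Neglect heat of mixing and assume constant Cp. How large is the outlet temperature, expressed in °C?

Energy balance with Q = 0: Σ ṁᵢCp,ᵢ(T_out − Tᵢ) = 0
Σ ṁᵢCp,ᵢTᵢ = 19.4×2.26×-53.3 + 4.45×2.26×-33.4 + 1.50×2.26×10.9 = -2635.8
Σ ṁᵢCp,ᵢ = 19.4×2.26 + 4.45×2.26 + 1.50×2.26 = 57.291
T_out = -2635.8 / 57.291 = -46.008 °C

T_out = -46.0 °C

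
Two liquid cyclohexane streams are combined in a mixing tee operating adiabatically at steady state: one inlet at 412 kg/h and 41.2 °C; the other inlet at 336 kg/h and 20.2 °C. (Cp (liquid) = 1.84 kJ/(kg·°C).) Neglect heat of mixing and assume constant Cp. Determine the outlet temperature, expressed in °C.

T_out = 31.8 °C

Energy balance with Q = 0: Σ ṁᵢCp,ᵢ(T_out − Tᵢ) = 0
Σ ṁᵢCp,ᵢTᵢ = 412×1.84×41.2 + 336×1.84×20.2 = 43721
Σ ṁᵢCp,ᵢ = 412×1.84 + 336×1.84 = 1376.3
T_out = 43721 / 1376.3 = 31.767 °C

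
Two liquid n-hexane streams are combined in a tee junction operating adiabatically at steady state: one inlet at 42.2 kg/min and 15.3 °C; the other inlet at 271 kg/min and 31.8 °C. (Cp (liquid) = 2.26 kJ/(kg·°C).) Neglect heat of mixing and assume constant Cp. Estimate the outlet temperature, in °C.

T_out = 29.6 °C

Energy balance with Q = 0: Σ ṁᵢCp,ᵢ(T_out − Tᵢ) = 0
Σ ṁᵢCp,ᵢTᵢ = 42.2×2.26×15.3 + 271×2.26×31.8 = 20935
Σ ṁᵢCp,ᵢ = 42.2×2.26 + 271×2.26 = 707.83
T_out = 20935 / 707.83 = 29.577 °C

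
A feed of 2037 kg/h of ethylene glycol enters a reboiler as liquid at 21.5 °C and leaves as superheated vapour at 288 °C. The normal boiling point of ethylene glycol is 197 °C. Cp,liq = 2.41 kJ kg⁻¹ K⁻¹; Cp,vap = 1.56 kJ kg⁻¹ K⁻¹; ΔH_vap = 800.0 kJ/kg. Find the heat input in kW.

Q = 772 kW

liquid 21.5→197 °C: 422.96 kJ/kg
vaporisation at 197 °C: 800 kJ/kg
vapour 197→288 °C: 141.96 kJ/kg
Δh = 422.96 + 800 + 141.96 = 1364.9 kJ/kg
Q = ṁ·Δh = 2037 kg/h × 1364.9 kJ/kg = 2.7803e+06 kJ/h
|Q| = 772.31 kW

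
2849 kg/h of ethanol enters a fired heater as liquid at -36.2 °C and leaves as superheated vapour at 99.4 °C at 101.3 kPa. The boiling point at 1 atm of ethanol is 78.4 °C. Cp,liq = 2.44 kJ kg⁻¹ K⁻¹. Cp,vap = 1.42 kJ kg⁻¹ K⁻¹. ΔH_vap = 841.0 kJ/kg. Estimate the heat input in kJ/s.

liquid -36.2→78.4 °C: 279.62 kJ/kg
vaporisation at 78.4 °C: 841 kJ/kg
vapour 78.4→99.4 °C: 29.82 kJ/kg
Δh = 279.62 + 841 + 29.82 = 1150.4 kJ/kg
Q = ṁ·Δh = 2849 kg/h × 1150.4 kJ/kg = 3.2776e+06 kJ/h
|Q| = 910.45 kW

Q = 910 kJ/s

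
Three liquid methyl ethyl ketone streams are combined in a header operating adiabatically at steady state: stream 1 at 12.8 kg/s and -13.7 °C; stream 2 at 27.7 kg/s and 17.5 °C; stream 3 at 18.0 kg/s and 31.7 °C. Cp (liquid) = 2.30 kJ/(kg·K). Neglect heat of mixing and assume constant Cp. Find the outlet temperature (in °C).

T_out = 15.0 °C

No heat crosses the boundary, so H_out = H_in.
Σ ṁᵢCp,ᵢTᵢ = 12.8×2.30×-13.7 + 27.7×2.30×17.5 + 18.0×2.30×31.7 = 2024
Σ ṁᵢCp,ᵢ = 12.8×2.30 + 27.7×2.30 + 18.0×2.30 = 134.55
T_out = 2024 / 134.55 = 15.043 °C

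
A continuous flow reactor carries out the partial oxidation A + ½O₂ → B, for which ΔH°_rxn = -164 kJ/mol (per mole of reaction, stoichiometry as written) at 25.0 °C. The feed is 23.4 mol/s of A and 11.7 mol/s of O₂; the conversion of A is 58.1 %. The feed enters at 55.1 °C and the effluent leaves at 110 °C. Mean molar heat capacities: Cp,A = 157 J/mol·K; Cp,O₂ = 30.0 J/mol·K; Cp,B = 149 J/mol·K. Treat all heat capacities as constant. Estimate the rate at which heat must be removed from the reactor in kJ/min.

Q_out = 122000 kJ/min

Extent of reaction ξ = 0.581 × 23.4 = 13.595 mol/s
Reaction term: ξ·ΔH°_rxn = 13.595 × -164 = -2229.6 kJ/s
Sensible, feed 55.1→25 °C: -121.15 kJ/s
Outlet flows (mol/s): A 9.8046, O₂ 4.9023, B 13.595
Sensible, products 25→110 °C: 315.53 kJ/s
Q = ΔH = -2035.3 kJ/s = -2035.3 kW
Heat removed = 122120 kJ/min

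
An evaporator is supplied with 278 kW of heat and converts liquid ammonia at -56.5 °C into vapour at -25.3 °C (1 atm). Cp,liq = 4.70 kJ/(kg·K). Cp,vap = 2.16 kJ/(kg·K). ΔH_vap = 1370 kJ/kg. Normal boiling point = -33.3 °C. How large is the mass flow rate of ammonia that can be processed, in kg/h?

ṁ = 669 kg/h

Δh = 4.70×(-33.3−-56.5) + 1370 + 2.16×(-25.3−-33.3) = 1496.3 kJ/kg
Q = 278 kW = 278 kJ/s = 1.0008e+06 kJ/h
ṁ = Q/Δh = 1.0008e+06 / 1496.3 = 668.84 kg/h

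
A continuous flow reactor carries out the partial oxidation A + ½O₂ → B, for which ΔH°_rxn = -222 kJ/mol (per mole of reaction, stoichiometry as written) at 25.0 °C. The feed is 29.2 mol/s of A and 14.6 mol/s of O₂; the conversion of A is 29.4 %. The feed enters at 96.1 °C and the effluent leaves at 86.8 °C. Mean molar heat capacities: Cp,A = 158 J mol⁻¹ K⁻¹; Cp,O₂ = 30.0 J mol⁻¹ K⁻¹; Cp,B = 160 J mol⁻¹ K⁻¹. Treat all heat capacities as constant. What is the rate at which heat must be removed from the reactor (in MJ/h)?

Extent of reaction ξ = 0.294 × 29.2 = 8.5848 mol/s
Reaction term: ξ·ΔH°_rxn = 8.5848 × -222 = -1905.8 kJ/s
Sensible, feed 96.1→25 °C: -359.17 kJ/s
Outlet flows (mol/s): A 20.615, O₂ 10.308, B 8.5848
Sensible, products 25→86.8 °C: 305.29 kJ/s
Q = ΔH = -1959.7 kJ/s = -1959.7 kW
Heat removed = 7054.9 MJ/h

Q_out = 7050 MJ/h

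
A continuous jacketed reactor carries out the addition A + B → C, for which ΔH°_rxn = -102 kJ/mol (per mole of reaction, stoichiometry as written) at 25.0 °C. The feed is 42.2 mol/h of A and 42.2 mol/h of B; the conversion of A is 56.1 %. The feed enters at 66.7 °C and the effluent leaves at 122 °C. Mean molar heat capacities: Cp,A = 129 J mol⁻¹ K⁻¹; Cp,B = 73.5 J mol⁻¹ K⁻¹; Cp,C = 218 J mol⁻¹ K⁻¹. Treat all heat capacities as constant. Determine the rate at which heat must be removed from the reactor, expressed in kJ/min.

Q_out = 31.8 kJ/min

Extent of reaction ξ = 0.561 × 42.2 = 23.674 mol/h
Reaction term: ξ·ΔH°_rxn = 23.674 × -102 = -2414.8 kJ/h
Sensible, feed 66.7→25 °C: -356.35 kJ/h
Outlet flows (mol/h): A 18.526, B 18.526, C 23.674
Sensible, products 25→122 °C: 864.51 kJ/h
Q = ΔH = -1906.6 kJ/h = -0.52961 kW
Heat removed = 31.777 kJ/min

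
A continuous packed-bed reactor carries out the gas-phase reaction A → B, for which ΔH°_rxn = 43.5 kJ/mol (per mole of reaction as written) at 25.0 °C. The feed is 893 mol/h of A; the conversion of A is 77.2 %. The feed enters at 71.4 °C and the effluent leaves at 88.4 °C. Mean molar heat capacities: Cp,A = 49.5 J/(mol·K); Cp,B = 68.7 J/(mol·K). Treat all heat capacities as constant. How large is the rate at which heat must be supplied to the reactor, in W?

Extent of reaction ξ = 0.772 × 893 = 689.4 mol/h
Reaction term: ξ·ΔH°_rxn = 689.4 × 43.5 = 29989 kJ/h
Sensible, feed 71.4→25 °C: -2051 kJ/h
Outlet flows (mol/h): A 203.6, B 689.4
Sensible, products 25→88.4 °C: 3641.7 kJ/h
Q = ΔH = 31579 kJ/h = 8.772 kW
Heat supplied = 8772 W

Q_in = 8770 W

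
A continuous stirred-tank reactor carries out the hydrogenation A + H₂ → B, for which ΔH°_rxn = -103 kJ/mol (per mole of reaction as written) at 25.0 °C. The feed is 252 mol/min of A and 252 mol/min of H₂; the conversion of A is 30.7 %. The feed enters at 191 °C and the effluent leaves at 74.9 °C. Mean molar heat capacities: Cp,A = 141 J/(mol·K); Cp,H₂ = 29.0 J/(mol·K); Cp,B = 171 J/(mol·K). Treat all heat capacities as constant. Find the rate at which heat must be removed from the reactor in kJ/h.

Extent of reaction ξ = 0.307 × 252 = 77.364 mol/min
Reaction term: ξ·ΔH°_rxn = 77.364 × -103 = -7968.5 kJ/min
Sensible, feed 191→25 °C: -7111.4 kJ/min
Outlet flows (mol/min): A 174.64, H₂ 174.64, B 77.364
Sensible, products 25→74.9 °C: 2141.6 kJ/min
Q = ΔH = -12938 kJ/min = -215.64 kW
Heat removed = 776300 kJ/h

Q_out = 776000 kJ/h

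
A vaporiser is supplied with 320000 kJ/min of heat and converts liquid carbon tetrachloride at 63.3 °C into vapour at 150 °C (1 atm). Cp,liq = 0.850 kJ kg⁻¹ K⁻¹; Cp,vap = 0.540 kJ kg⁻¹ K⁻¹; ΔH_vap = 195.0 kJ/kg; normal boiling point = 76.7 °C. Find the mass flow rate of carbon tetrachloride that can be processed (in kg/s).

ṁ = 21.7 kg/s

Δh = 0.850×(76.7−63.3) + 195.0 + 0.540×(150−76.7) = 245.97 kJ/kg
Q = 320000 kJ/min = 5333.3 kJ/s = 5333.3 kJ/s
ṁ = Q/Δh = 5333.3 / 245.97 = 21.683 kg/s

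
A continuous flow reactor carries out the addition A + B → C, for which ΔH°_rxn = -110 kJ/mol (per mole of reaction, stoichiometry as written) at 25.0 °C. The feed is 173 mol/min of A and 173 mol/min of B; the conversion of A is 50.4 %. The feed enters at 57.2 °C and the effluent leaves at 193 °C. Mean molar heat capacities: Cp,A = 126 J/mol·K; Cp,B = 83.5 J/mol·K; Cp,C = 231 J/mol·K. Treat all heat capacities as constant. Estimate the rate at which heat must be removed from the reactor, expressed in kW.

Q_out = 72.6 kW

Extent of reaction ξ = 0.504 × 173 = 87.192 mol/min
Reaction term: ξ·ΔH°_rxn = 87.192 × -110 = -9591.1 kJ/min
Sensible, feed 57.2→25 °C: -1167 kJ/min
Outlet flows (mol/min): A 85.808, B 85.808, C 87.192
Sensible, products 25→193 °C: 6403.8 kJ/min
Q = ΔH = -4354.3 kJ/min = -72.572 kW
Heat removed = 72.572 kW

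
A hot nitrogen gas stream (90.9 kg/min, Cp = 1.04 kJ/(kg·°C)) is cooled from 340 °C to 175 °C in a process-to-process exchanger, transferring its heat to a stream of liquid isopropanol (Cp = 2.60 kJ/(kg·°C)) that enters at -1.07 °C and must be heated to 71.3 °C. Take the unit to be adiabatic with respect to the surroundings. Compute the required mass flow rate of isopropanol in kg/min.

ṁ_c = 82.9 kg/min

Heat released by hot stream: Q = 90.9 × 1.04 × (340 − 175) = 15598 kJ/min
Energy balance on cold side (adiabatic exchanger): Q = ṁ_c·Cp_c·(T_c,out − T_c,in)
ṁ_c = 15598 / [2.60 × (71.3 − -1.07)] = 82.899 kg/min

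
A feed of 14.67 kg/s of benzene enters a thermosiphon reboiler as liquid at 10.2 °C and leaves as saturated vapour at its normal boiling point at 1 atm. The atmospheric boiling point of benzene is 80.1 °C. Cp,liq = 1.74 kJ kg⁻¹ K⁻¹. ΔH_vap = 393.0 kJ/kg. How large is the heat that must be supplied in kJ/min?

Q = 453000 kJ/min

liquid 10.2→80.1 °C: 121.63 kJ/kg
vaporisation at 80.1 °C: 393 kJ/kg
Δh = 121.63 + 393 = 514.63 kJ/kg
Q = ṁ·Δh = 14.67 kg/s × 514.63 kJ/kg = 7549.6 kJ/s
|Q| = 7549.6 kW = 452970 kJ/min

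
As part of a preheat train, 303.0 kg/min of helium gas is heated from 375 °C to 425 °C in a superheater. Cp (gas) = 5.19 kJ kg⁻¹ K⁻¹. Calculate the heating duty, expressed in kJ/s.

Q = ṁ·Cp·ΔT = 303.0 × 5.19 × (425 − 375) = 78629 kJ/min
Converting: 78629 / 60 s = 1310.5 kW

Q = 1310 kJ/s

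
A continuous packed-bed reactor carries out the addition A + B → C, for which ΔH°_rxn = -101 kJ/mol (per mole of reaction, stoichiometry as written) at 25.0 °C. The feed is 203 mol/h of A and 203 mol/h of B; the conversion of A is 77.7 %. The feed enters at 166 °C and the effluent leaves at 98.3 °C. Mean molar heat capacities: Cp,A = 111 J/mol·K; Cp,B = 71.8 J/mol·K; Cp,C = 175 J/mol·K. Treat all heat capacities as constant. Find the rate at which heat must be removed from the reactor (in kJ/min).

Q_out = 309 kJ/min

Extent of reaction ξ = 0.777 × 203 = 157.73 mol/h
Reaction term: ξ·ΔH°_rxn = 157.73 × -101 = -15931 kJ/h
Sensible, feed 166→25 °C: -5232.3 kJ/h
Outlet flows (mol/h): A 45.269, B 45.269, C 157.73
Sensible, products 25→98.3 °C: 2629.9 kJ/h
Q = ΔH = -18533 kJ/h = -5.1481 kW
Heat removed = 308.89 kJ/min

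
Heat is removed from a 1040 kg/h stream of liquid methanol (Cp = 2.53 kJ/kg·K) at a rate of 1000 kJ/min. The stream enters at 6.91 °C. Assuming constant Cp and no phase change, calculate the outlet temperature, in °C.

Q = 1000 kJ/min = 60000 kJ/h
ΔT = Q/(ṁ·Cp) = 60000/(1040×2.53) = 22.803 K
T_out = 6.91 − 22.803 = -15.893 °C

T_out = -15.9 °C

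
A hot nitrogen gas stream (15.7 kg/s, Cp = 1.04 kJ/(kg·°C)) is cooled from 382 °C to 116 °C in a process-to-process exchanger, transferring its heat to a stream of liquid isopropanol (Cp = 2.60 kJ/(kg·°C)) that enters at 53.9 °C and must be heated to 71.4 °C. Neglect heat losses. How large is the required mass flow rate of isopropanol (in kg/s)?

Heat released by hot stream: Q = 15.7 × 1.04 × (382 − 116) = 4343.2 kJ/s
Energy balance on cold side (adiabatic exchanger): Q = ṁ_c·Cp_c·(T_c,out − T_c,in)
ṁ_c = 4343.2 / [2.60 × (71.4 − 53.9)] = 95.456 kg/s

ṁ_c = 95.5 kg/s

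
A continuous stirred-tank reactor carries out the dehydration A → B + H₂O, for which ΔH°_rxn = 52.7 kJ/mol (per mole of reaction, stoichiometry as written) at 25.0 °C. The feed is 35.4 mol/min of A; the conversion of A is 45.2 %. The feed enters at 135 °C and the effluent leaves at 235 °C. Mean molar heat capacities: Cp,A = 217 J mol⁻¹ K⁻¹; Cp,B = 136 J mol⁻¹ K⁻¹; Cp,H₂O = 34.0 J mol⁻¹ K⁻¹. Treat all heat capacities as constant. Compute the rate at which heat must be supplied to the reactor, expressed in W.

Q_in = 24200 W

Extent of reaction ξ = 0.452 × 35.4 = 16.001 mol/min
Reaction term: ξ·ΔH°_rxn = 16.001 × 52.7 = 843.24 kJ/min
Sensible, feed 135→25 °C: -845 kJ/min
Outlet flows (mol/min): A 19.399, B 16.001, H₂O 16.001
Sensible, products 25→235 °C: 1455.3 kJ/min
Q = ΔH = 1453.5 kJ/min = 24.225 kW
Heat supplied = 24225 W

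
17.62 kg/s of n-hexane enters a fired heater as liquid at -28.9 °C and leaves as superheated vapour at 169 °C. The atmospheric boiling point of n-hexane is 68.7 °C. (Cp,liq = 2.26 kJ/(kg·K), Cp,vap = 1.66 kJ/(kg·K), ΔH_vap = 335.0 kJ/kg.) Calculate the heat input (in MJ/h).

liquid -28.9→68.7 °C: 220.58 kJ/kg
vaporisation at 68.7 °C: 335 kJ/kg
vapour 68.7→169 °C: 166.5 kJ/kg
Δh = 220.58 + 335 + 166.5 = 722.07 kJ/kg
Q = ṁ·Δh = 17.62 kg/s × 722.07 kJ/kg = 12723 kJ/s
|Q| = 12723 kW = 45803 MJ/h

Q = 45800 MJ/h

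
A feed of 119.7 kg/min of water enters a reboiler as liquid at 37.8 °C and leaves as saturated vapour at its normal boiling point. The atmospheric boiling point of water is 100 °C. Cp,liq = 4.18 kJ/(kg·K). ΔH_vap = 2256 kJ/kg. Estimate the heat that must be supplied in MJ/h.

liquid 37.8→100 °C: 260 kJ/kg
vaporisation at 100 °C: 2256 kJ/kg
Δh = 260 + 2256 = 2516 kJ/kg
Q = ṁ·Δh = 119.7 kg/min × 2516 kJ/kg = 301160 kJ/min
|Q| = 5019.4 kW = 18070 MJ/h

Q = 18100 MJ/h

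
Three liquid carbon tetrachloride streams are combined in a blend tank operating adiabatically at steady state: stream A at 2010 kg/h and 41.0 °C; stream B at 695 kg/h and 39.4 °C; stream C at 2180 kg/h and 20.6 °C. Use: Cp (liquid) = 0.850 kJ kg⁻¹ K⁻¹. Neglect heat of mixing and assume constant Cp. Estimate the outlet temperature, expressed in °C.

T_out = 31.7 °C

Energy balance with Q = 0: Σ ṁᵢCp,ᵢ(T_out − Tᵢ) = 0
Σ ṁᵢCp,ᵢTᵢ = 2010×0.850×41.0 + 695×0.850×39.4 + 2180×0.850×20.6 = 131500
Σ ṁᵢCp,ᵢ = 2010×0.850 + 695×0.850 + 2180×0.850 = 4152.2
T_out = 131500 / 4152.2 = 31.669 °C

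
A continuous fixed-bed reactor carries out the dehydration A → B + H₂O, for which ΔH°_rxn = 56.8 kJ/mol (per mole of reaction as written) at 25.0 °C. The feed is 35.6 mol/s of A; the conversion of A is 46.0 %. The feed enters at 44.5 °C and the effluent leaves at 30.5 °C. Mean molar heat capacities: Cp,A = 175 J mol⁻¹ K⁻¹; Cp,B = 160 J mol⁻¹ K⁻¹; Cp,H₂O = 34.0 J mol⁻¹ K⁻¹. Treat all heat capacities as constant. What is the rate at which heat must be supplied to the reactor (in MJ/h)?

Q_in = 3040 MJ/h

Extent of reaction ξ = 0.460 × 35.6 = 16.376 mol/s
Reaction term: ξ·ΔH°_rxn = 16.376 × 56.8 = 930.16 kJ/s
Sensible, feed 44.5→25 °C: -121.48 kJ/s
Outlet flows (mol/s): A 19.224, B 16.376, H₂O 16.376
Sensible, products 25→30.5 °C: 35.976 kJ/s
Q = ΔH = 844.65 kJ/s = 844.65 kW
Heat supplied = 3040.7 MJ/h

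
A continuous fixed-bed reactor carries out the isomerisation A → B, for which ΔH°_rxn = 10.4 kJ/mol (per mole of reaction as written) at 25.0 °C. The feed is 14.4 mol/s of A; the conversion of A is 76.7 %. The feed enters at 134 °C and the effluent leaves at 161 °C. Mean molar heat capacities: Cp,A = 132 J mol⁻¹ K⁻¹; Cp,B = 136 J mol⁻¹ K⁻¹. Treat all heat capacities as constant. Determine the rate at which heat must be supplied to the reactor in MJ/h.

Q_in = 620 MJ/h

Extent of reaction ξ = 0.767 × 14.4 = 11.045 mol/s
Reaction term: ξ·ΔH°_rxn = 11.045 × 10.4 = 114.87 kJ/s
Sensible, feed 134→25 °C: -207.19 kJ/s
Outlet flows (mol/s): A 3.3552, B 11.045
Sensible, products 25→161 °C: 264.52 kJ/s
Q = ΔH = 172.2 kJ/s = 172.2 kW
Heat supplied = 619.91 MJ/h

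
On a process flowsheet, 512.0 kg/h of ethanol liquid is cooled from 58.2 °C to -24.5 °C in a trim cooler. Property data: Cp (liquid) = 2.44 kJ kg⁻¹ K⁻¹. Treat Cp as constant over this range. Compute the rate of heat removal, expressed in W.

Q = ṁ·Cp·ΔT = 512.0 × 2.44 × (-24.5 − 58.2) = -103320 kJ/h
Converting: 103320 / 3600 s = 28.699 kW
Cooling duty = 28699 W

Q_c = 28700 W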